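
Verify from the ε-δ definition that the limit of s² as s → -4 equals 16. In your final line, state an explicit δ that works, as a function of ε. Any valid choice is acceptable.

Suppose ε > 0. We seek δ > 0 with 0 < |s + 4| < δ ⇒ |s² − 16| < ε.
Factor: s² − 16 = (s + 4)(s - 4), so |s² − 16| = |s + 4|·|s - 4|.
Impose δ ≤ 1 so that |s| < 5; then |s - 4| ≤ 9.
Hence |s² − 16| ≤ 9|s + 4|, which is < ε once |s + 4| < ε/9.
Take δ = min(1, ε/9). If 0 < |s + 4| < δ then both bounds hold and |s² − 16| ≤ 9|s + 4| < 9·(ε/9) = ε.

δ = min(1, ε/9)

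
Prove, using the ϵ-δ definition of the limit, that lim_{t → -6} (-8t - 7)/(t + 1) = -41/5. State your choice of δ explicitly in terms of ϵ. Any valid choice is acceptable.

δ = min(5/2, (25/2)ϵ)

Fix ϵ > 0. We want δ > 0 with 0 < |t + 6| < δ ⇒ |(-8t - 7)/(t + 1) + 41/5| < ϵ.
Combining over a common denominator, (-8t - 7)/(t + 1) + 41/5 = [(-8t - 7)·(-5) − 41·(t + 1)] / [(-5)·(t + 1)] = -1(t + 6) / ((-5)(t + 1)).
So |(-8t - 7)/(t + 1) + 41/5| = |t + 6| / (5·|t + 1|).
Restrict δ ≤ 5/2. Then |t + 6| < 5/2 gives |t + 1| = |(t + 6) + (-5)| ≥ 5 − 5/2 = 5/2.
Hence |(-8t - 7)/(t + 1) + 41/5| < |t + 6|/(5·(5/2)) = (2/25)|t + 6|, which is < ϵ once |t + 6| < (25/2)ϵ.
Take δ = min(5/2, (25/2)ϵ). Then 0 < |t + 6| < δ forces both bounds, so |(-8t - 7)/(t + 1) + 41/5| < ϵ.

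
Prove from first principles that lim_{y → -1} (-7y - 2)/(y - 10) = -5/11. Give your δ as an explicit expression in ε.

Let ε > 0 be given. We want δ > 0 with 0 < |y + 1| < δ ⇒ |(-7y - 2)/(y - 10) + 5/11| < ε.
Combining over a common denominator, (-7y - 2)/(y - 10) + 5/11 = [(-7y - 2)·(-11) − 5·(y - 10)] / [(-11)·(y - 10)] = 72(y + 1) / ((-11)(y - 10)).
So |(-7y - 2)/(y - 10) + 5/11| = 72|y + 1| / (11·|y − 10|).
Restrict δ ≤ 11/2. Then |y + 1| < 11/2 gives |y − 10| = |(y + 1) + (-11)| ≥ 11 − 11/2 = 11/2.
Hence |(-7y - 2)/(y - 10) + 5/11| < 72|y + 1|/(11·(11/2)) = (144/121)|y + 1|, which is < ε once |y + 1| < (121/144)ε.
Take δ = min(11/2, (121/144)ε). Then 0 < |y + 1| < δ forces both bounds, so |(-7y - 2)/(y - 10) + 5/11| < ε.

δ = min(11/2, (121/144)ε)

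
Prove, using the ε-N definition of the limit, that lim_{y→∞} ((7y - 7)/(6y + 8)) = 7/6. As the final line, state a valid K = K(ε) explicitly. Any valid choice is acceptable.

Let ε > 0. We seek K > 0 such that y > K implies |(7y - 7)/(6y + 8) − (7/6)| < ε.
(7y - 7)/(6y + 8) − (7/6) = (6(7y - 7) − 7(6y + 8)) / (6(6y + 8)) = -98/(6(6y + 8)).
For y > 0 we have 6y + 8 > 6y, so |(7y - 7)/(6y + 8) − (7/6)| = 98/(6(6y + 8)) < 98/(6·6y) = (49/18)/y.
Thus |(7y - 7)/(6y + 8) − (7/6)| < ε whenever y > (49/18)/ε.
Take K = (49/18)/ε. If y > K then |(7y - 7)/(6y + 8) − (7/6)| < (49/18)/y < ε.

K = (49/18)/ε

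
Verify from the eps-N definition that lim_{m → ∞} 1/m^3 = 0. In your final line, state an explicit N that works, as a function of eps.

N = (1/eps)^{1/3}

Let eps > 0 be given. For m ≥ 1, |1/m^3 − 0| = 1/m^3.
1/m^3 < eps ⇔ m^3 > 1/eps ⇔ m > (1/eps)^{1/3}.
Take N = (1/eps)^{1/3}. Then m > N implies 1/m^3 < eps.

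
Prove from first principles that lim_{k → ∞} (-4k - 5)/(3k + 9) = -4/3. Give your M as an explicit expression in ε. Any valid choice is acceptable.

Let ε > 0 be given. For k ≥ 1, |(-4k - 5)/(3k + 9) + 4/3| = |21|/(3(3k + 9)) = 21/(3(3k + 9)).
Since 3k + 9 ≥ 3k for k ≥ 1, this is ≤ 21/(3·3k) = (7/3)/k.
So |(-4k - 5)/(3k + 9) + 4/3| < ε whenever k > (7/3)/ε.
Take M = (7/3)/ε. If k > M then |(-4k - 5)/(3k + 9) + 4/3| ≤ (7/3)/k < ε.

M = (7/3)/ε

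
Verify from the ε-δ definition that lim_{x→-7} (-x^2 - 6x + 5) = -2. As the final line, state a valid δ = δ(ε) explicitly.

Let ε > 0. We want δ > 0 such that 0 < |x + 7| < δ implies |(-x^2 - 6x + 5) + 2| < ε.
(-x^2 - 6x + 5) + 2 = -x^2 - 6x + 7 = (x + 7)(-x + 1).
So |(-x^2 - 6x + 5) + 2| = |x + 7|·|-x + 1|.
Require δ ≤ 2. Then |x + 7| < 2 gives |x| < 9, and by the triangle inequality |-x + 1| ≤ 9 + 1 = 10.
Hence |(-x^2 - 6x + 5) + 2| ≤ 10|x + 7| < ε provided |x + 7| < ε/10.
Take δ = min(2, ε/10). Then 0 < |x + 7| < δ gives both |x + 7| < 2 and |x + 7| < ε/10, so |(-x^2 - 6x + 5) + 2| < ε.

δ = min(2, ε/10)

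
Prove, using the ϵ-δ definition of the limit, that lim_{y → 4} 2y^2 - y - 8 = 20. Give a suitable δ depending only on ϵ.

Let ϵ > 0. We want δ > 0 such that 0 < |y − 4| < δ implies |(2y^2 - y - 8) − 20| < ϵ.
(2y^2 - y - 8) − 20 = 2y^2 - y - 28 = (y − 4)(2y + 7).
So |(2y^2 - y - 8) − 20| = |y − 4|·|2y + 7|.
Require δ ≤ 1. Then |y − 4| < 1 gives |y| < 5, and by the triangle inequality |2y + 7| ≤ 2·5 + 7 = 17.
Hence |(2y^2 - y - 8) − 20| ≤ 17|y − 4| < ϵ provided |y − 4| < ϵ/17.
Take δ = min(1, ϵ/17). Then 0 < |y − 4| < δ gives both |y − 4| < 1 and |y − 4| < ϵ/17, so |(2y^2 - y - 8) − 20| < ϵ.

δ = min(1, ϵ/17)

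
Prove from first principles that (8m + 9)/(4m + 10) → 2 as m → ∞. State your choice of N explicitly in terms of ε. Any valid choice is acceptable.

Suppose ε > 0. For m ≥ 1, |(8m + 9)/(4m + 10) − 2| = |-44|/(4(4m + 10)) = 44/(4(4m + 10)).
Since 4m + 10 ≥ 4m for m ≥ 1, this is ≤ 44/(4·4m) = (11/4)/m.
So |(8m + 9)/(4m + 10) − 2| < ε whenever m > (11/4)/ε.
Take N = (11/4)/ε. If m > N then |(8m + 9)/(4m + 10) − 2| ≤ (11/4)/m < ε.

N = (11/4)/ε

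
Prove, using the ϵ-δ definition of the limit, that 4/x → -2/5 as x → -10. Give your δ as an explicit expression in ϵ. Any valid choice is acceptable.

Fix ϵ > 0. We seek δ > 0 such that 0 < |x + 10| < δ implies |4/x + 2/5| < ϵ.
|4/x + 2/5| = 4·|-10 − x|/(10·|x|) = 4|x + 10|/(10|x|).
Require δ ≤ 5 so that |x| > 10 − 5 = 5, hence 10|x| > 50.
Then |4/x + 2/5| < 4|x + 10|/50, which is < ϵ when |x + 10| < (25/2)ϵ.
Take δ = min(5, (25/2)ϵ). Then 0 < |x + 10| < δ gives both |x + 10| < 5 and |x + 10| < (25/2)ϵ, so |4/x + 2/5| < ϵ.

δ = min(5, (25/2)ϵ)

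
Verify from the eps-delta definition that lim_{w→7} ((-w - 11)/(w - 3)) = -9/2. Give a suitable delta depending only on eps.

Suppose eps > 0. We want delta > 0 with 0 < |w − 7| < delta ⇒ |(-w - 11)/(w - 3) + 9/2| < eps.
Combining over a common denominator, (-w - 11)/(w - 3) + 9/2 = [(-w - 11)·4 − (-18)·(w - 3)] / [4·(w - 3)] = 14(w − 7) / (4(w - 3)).
So |(-w - 11)/(w - 3) + 9/2| = 14|w − 7| / (4·|w − 3|).
Restrict delta ≤ 2. Then |w − 7| < 2 gives |w − 3| = |(w − 7) + 4| ≥ 4 − 2 = 2.
Hence |(-w - 11)/(w - 3) + 9/2| < 14|w − 7|/(4·2) = (7/4)|w − 7|, which is < eps once |w − 7| < (4/7)eps.
Take delta = min(2, (4/7)eps). Then 0 < |w − 7| < delta forces both bounds, so |(-w - 11)/(w - 3) + 9/2| < eps.

delta = min(2, (4/7)eps)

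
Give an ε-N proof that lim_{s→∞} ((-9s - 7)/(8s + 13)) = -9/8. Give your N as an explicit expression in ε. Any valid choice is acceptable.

N = (61/64)/ε

Fix ε > 0. We seek N > 0 such that s > N implies |(-9s - 7)/(8s + 13) + 9/8| < ε.
(-9s - 7)/(8s + 13) + 9/8 = (8(-9s - 7) − (-9)(8s + 13)) / (8(8s + 13)) = 61/(8(8s + 13)).
For s > 0 we have 8s + 13 > 8s, so |(-9s - 7)/(8s + 13) + 9/8| = 61/(8(8s + 13)) < 61/(8·8s) = (61/64)/s.
Thus |(-9s - 7)/(8s + 13) + 9/8| < ε whenever s > (61/64)/ε.
Take N = (61/64)/ε. If s > N then |(-9s - 7)/(8s + 13) + 9/8| < (61/64)/s < ε.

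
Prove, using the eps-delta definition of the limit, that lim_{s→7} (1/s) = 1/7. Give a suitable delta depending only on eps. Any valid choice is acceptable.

Let eps > 0 be given. We seek delta > 0 such that 0 < |s − 7| < delta implies |1/s − (1/7)| < eps.
|1/s − (1/7)| = |7 − s|/(7·|s|) = |s − 7|/(7|s|).
Restrict delta ≤ 7/2. Then |s − 7| < 7/2 gives |s| > 7/2, so 7|s| > 49/2.
Then |1/s − (1/7)| < |s − 7|/(49/2), which is < eps when |s − 7| < (49/2)eps.
Take delta = min(7/2, (49/2)eps). Then 0 < |s − 7| < delta gives both |s − 7| < 7/2 and |s − 7| < (49/2)eps, so |1/s − (1/7)| < eps.

delta = min(7/2, (49/2)eps)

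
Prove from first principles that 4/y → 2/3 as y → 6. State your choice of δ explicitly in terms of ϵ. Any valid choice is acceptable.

δ = min(3, (9/2)ϵ)

Let ϵ > 0. We seek δ > 0 such that 0 < |y − 6| < δ implies |4/y − (2/3)| < ϵ.
|4/y − (2/3)| = 4·|6 − y|/(6·|y|) = 4|y − 6|/(6|y|).
Restrict δ ≤ 3. Then |y − 6| < 3 gives |y| > 3, so 6|y| > 18.
Then |4/y − (2/3)| < 4|y − 6|/18, which is < ϵ when |y − 6| < (9/2)ϵ.
Take δ = min(3, (9/2)ϵ). Then 0 < |y − 6| < δ gives both |y − 6| < 3 and |y − 6| < (9/2)ϵ, so |4/y − (2/3)| < ϵ.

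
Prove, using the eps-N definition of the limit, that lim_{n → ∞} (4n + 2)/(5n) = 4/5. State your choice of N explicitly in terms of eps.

N = (2/5)/eps

Fix eps > 0. For n ≥ 1, |(4n + 2)/(5n) − (4/5)| = |10|/(5(5n)) = 10/(5(5n)).
Since 5n ≥ 5n for n ≥ 1, this is ≤ 10/(5·5n) = (2/5)/n.
So |(4n + 2)/(5n) − (4/5)| < eps whenever n > (2/5)/eps.
Take N = (2/5)/eps. If n > N then |(4n + 2)/(5n) − (4/5)| ≤ (2/5)/n < eps.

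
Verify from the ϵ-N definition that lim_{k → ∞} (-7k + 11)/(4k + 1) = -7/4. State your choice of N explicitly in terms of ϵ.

N = (51/16)/ϵ

Suppose ϵ > 0. For k ≥ 1, |(-7k + 11)/(4k + 1) + 7/4| = |51|/(4(4k + 1)) = 51/(4(4k + 1)).
Since 4k + 1 ≥ 4k for k ≥ 1, this is ≤ 51/(4·4k) = (51/16)/k.
So |(-7k + 11)/(4k + 1) + 7/4| < ϵ whenever k > (51/16)/ϵ.
Take N = (51/16)/ϵ. If k > N then |(-7k + 11)/(4k + 1) + 7/4| ≤ (51/16)/k < ϵ.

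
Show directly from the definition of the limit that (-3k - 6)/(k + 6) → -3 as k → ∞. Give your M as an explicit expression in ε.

M = 12/ε

Fix ε > 0. For k ≥ 1, |(-3k - 6)/(k + 6) + 3| = |12|/((k + 6)) = 12/((k + 6)).
Since k + 6 ≥ k for k ≥ 1, this is ≤ 12/(k) = 12/k.
So |(-3k - 6)/(k + 6) + 3| < ε whenever k > 12/ε.
Take M = 12/ε. If k > M then |(-3k - 6)/(k + 6) + 3| ≤ 12/k < ε.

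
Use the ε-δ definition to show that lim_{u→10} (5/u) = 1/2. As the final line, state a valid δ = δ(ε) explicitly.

δ = min(5, 10ε)

Let ε > 0 be given. We seek δ > 0 such that 0 < |u − 10| < δ implies |5/u − (1/2)| < ε.
|5/u − (1/2)| = 5·|10 − u|/(10·|u|) = 5|u − 10|/(10|u|).
Restrict δ ≤ 5. Then |u − 10| < 5 gives |u| > 5, so 10|u| > 50.
Then |5/u − (1/2)| < 5|u − 10|/50, which is < ε when |u − 10| < 10ε.
Take δ = min(5, 10ε). Then 0 < |u − 10| < δ gives both |u − 10| < 5 and |u − 10| < 10ε, so |5/u − (1/2)| < ε.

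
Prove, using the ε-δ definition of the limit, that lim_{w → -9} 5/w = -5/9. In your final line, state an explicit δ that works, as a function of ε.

Fix ε > 0. We seek δ > 0 such that 0 < |w + 9| < δ implies |5/w + 5/9| < ε.
|5/w + 5/9| = 5·|-9 − w|/(9·|w|) = 5|w + 9|/(9|w|).
Require δ ≤ 9/2 so that |w| > 9 − 9/2 = 9/2, hence 9|w| > 81/2.
Then |5/w + 5/9| < 5|w + 9|/(81/2), which is < ε when |w + 9| < (81/10)ε.
Take δ = min(9/2, (81/10)ε). Then 0 < |w + 9| < δ gives both |w + 9| < 9/2 and |w + 9| < (81/10)ε, so |5/w + 5/9| < ε.

δ = min(9/2, (81/10)ε)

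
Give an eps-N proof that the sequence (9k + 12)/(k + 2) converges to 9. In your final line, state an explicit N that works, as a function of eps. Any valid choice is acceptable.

N = 6/eps

Suppose eps > 0. For k ≥ 1, |(9k + 12)/(k + 2) − 9| = |-6|/((k + 2)) = 6/((k + 2)).
Since k + 2 ≥ k for k ≥ 1, this is ≤ 6/(k) = 6/k.
So |(9k + 12)/(k + 2) − 9| < eps whenever k > 6/eps.
Take N = 6/eps. If k > N then |(9k + 12)/(k + 2) − 9| ≤ 6/k < eps.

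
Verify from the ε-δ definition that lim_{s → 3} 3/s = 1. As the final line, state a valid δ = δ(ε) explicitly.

δ = min(3/2, (3/2)ε)

Fix ε > 0. We seek δ > 0 such that 0 < |s − 3| < δ implies |3/s − 1| < ε.
|3/s − 1| = 3·|3 − s|/(3·|s|) = 3|s − 3|/(3|s|).
Require δ ≤ 3/2 so that |s| > 3 − 3/2 = 3/2, hence 3|s| > 9/2.
Then |3/s − 1| < 3|s − 3|/(9/2), which is < ε when |s − 3| < (3/2)ε.
Take δ = min(3/2, (3/2)ε). Then 0 < |s − 3| < δ gives both |s − 3| < 3/2 and |s − 3| < (3/2)ε, so |3/s − 1| < ε.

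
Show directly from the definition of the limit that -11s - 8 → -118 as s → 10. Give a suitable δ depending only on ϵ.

δ = ϵ/11

Let ϵ > 0 be given. We need δ > 0 so that 0 < |s − 10| < δ implies |(-11s - 8) + 118| < ϵ.
|(-11s - 8) + 118| = |-11s + 110| = 11|s − 10|.
Thus it suffices that |s − 10| < ϵ/11.
Choosing δ = ϵ/11 gives |(-11s - 8) + 118| = 11|s − 10| < ϵ whenever |s − 10| < δ.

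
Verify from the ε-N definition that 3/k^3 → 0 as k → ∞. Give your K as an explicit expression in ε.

Let ε > 0. For k ≥ 1, |3/k^3 − 0| = 3/k^3.
3/k^3 < ε ⇔ k^3 > 3/ε ⇔ k > (3/ε)^{1/3}.
Take K = (3/ε)^{1/3}. Then k > K implies 3/k^3 < ε.

K = (3/ε)^{1/3}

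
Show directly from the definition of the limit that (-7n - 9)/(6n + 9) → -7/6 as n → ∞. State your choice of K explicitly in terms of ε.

K = (1/4)/ε

Let ε > 0 be given. For n ≥ 1, |(-7n - 9)/(6n + 9) + 7/6| = |9|/(6(6n + 9)) = 9/(6(6n + 9)).
Since 6n + 9 ≥ 6n for n ≥ 1, this is ≤ 9/(6·6n) = (1/4)/n.
So |(-7n - 9)/(6n + 9) + 7/6| < ε whenever n > (1/4)/ε.
Take K = (1/4)/ε. If n > K then |(-7n - 9)/(6n + 9) + 7/6| ≤ (1/4)/n < ε.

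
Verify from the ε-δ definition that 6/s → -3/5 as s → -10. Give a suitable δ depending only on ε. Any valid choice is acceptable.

δ = min(5, (25/3)ε)

Let ε > 0. We seek δ > 0 such that 0 < |s + 10| < δ implies |6/s + 3/5| < ε.
|6/s + 3/5| = 6·|-10 − s|/(10·|s|) = 6|s + 10|/(10|s|).
Restrict δ ≤ 5. Then |s + 10| < 5 gives |s| > 5, so 10|s| > 50.
Then |6/s + 3/5| < 6|s + 10|/50, which is < ε when |s + 10| < (25/3)ε.
Take δ = min(5, (25/3)ε). Then 0 < |s + 10| < δ gives both |s + 10| < 5 and |s + 10| < (25/3)ε, so |6/s + 3/5| < ε.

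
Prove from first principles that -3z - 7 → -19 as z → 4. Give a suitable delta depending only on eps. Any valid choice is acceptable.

Fix eps > 0. We need delta > 0 so that 0 < |z − 4| < delta implies |(-3z - 7) + 19| < eps.
Since (-3z - 7) + 19 = -3(z − 4), we have |(-3z - 7) + 19| = 3|z − 4|.
So 3|z − 4| < eps exactly when |z − 4| < eps/3.
Take delta = eps/3. If 0 < |z − 4| < delta then |(-3z - 7) + 19| = 3|z − 4| < 3·(eps/3) = eps.

delta = eps/3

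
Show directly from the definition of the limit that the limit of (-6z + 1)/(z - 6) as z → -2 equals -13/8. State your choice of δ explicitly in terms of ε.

Let ε > 0. We want δ > 0 with 0 < |z + 2| < δ ⇒ |(-6z + 1)/(z - 6) + 13/8| < ε.
Combining over a common denominator, (-6z + 1)/(z - 6) + 13/8 = [(-6z + 1)·(-8) − 13·(z - 6)] / [(-8)·(z - 6)] = 35(z + 2) / ((-8)(z - 6)).
So |(-6z + 1)/(z - 6) + 13/8| = 35|z + 2| / (8·|z − 6|).
Require δ ≤ 4, so |z − 6| ≥ |-8| − |z + 2| > 8 − 4 = 4.
Hence |(-6z + 1)/(z - 6) + 13/8| < 35|z + 2|/(8·4) = (35/32)|z + 2|, which is < ε once |z + 2| < (32/35)ε.
Take δ = min(4, (32/35)ε). Then 0 < |z + 2| < δ forces both bounds, so |(-6z + 1)/(z - 6) + 13/8| < ε.

δ = min(4, (32/35)ε)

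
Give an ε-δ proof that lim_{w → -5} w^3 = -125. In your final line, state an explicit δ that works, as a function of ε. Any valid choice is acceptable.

δ = min(2, ε/109)

Let ε > 0. We seek δ > 0 with 0 < |w + 5| < δ ⇒ |w^3 + 125| < ε.
Factor: w^3 + 125 = (w + 5)(w^2 - 5w + 25), so |w^3 + 125| = |w + 5|·|w^2 - 5w + 25|.
Restrict δ ≤ 2. Then |w + 5| < 2 gives |w| < 7, so by the triangle inequality |w^2 - 5w + 25| ≤ 7^2 + 5·7 + 25 = 109.
Hence |w^3 + 125| ≤ 109|w + 5|, which is < ε once |w + 5| < ε/109.
Take δ = min(2, ε/109). If 0 < |w + 5| < δ then both bounds hold and |w^3 + 125| ≤ 109|w + 5| < 109·(ε/109) = ε.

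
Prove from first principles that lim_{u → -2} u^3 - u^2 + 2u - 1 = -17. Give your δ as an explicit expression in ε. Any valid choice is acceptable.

δ = min(1, ε/26)

Fix ε > 0. We want δ > 0 such that 0 < |u + 2| < δ implies |(u^3 - u^2 + 2u - 1) + 17| < ε.
(u^3 - u^2 + 2u - 1) + 17 = u^3 - u^2 + 2u + 16 = (u + 2)(u^2 - 3u + 8).
So |(u^3 - u^2 + 2u - 1) + 17| = |u + 2|·|u^2 - 3u + 8|.
Require δ ≤ 1. Then |u + 2| < 1 gives |u| < 3, and by the triangle inequality |u^2 - 3u + 8| ≤ 3^2 + 3·3 + 8 = 26.
Hence |(u^3 - u^2 + 2u - 1) + 17| ≤ 26|u + 2| < ε provided |u + 2| < ε/26.
Choosing δ = min(1, ε/26) ensures both conditions, hence |(u^3 - u^2 + 2u - 1) + 17| < ε.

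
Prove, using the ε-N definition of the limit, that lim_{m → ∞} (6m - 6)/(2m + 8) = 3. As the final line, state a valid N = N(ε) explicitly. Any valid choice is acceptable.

N = 15/ε

Let ε > 0. For m ≥ 1, |(6m - 6)/(2m + 8) − 3| = |-60|/(2(2m + 8)) = 60/(2(2m + 8)).
Since 2m + 8 ≥ 2m for m ≥ 1, this is ≤ 60/(2·2m) = 15/m.
So |(6m - 6)/(2m + 8) − 3| < ε whenever m > 15/ε.
Take N = 15/ε. If m > N then |(6m - 6)/(2m + 8) − 3| ≤ 15/m < ε.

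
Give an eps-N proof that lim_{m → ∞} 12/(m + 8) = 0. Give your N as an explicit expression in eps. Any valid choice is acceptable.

Let eps > 0. For m ≥ 1, |12/(m + 8) − 0| = 12/(m + 8) ≤ 12/m.
We need 12/m < eps, i.e. m > 12/eps.
Take N = 12/eps. If m > N then |12/(m + 8)| ≤ 12/m < eps.

N = 12/eps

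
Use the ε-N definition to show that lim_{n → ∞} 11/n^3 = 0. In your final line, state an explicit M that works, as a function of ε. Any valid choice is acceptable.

M = (11/ε)^{1/3}

Let ε > 0 be given. For n ≥ 1, |11/n^3 − 0| = 11/n^3.
11/n^3 < ε ⇔ n^3 > 11/ε ⇔ n > (11/ε)^{1/3}.
Take M = (11/ε)^{1/3}. Then n > M implies 11/n^3 < ε.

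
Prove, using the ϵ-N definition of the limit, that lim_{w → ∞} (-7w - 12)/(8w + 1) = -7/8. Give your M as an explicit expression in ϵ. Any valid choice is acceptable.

M = (89/64)/ϵ

Suppose ϵ > 0. We seek M > 0 such that w > M implies |(-7w - 12)/(8w + 1) + 7/8| < ϵ.
(-7w - 12)/(8w + 1) + 7/8 = (8(-7w - 12) − (-7)(8w + 1)) / (8(8w + 1)) = -89/(8(8w + 1)).
For w > 0 we have 8w + 1 > 8w, so |(-7w - 12)/(8w + 1) + 7/8| = 89/(8(8w + 1)) < 89/(8·8w) = (89/64)/w.
Thus |(-7w - 12)/(8w + 1) + 7/8| < ϵ whenever w > (89/64)/ϵ.
Take M = (89/64)/ϵ. If w > M then |(-7w - 12)/(8w + 1) + 7/8| < (89/64)/w < ϵ.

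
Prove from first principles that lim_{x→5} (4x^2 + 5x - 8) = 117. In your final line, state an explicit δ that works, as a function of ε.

Suppose ε > 0. We want δ > 0 such that 0 < |x − 5| < δ implies |(4x^2 + 5x - 8) − 117| < ε.
(4x^2 + 5x - 8) − 117 = 4x^2 + 5x - 125 = (x − 5)(4x + 25).
So |(4x^2 + 5x - 8) − 117| = |x − 5|·|4x + 25|.
Require δ ≤ 1. Then |x − 5| < 1 gives |x| < 6, and by the triangle inequality |4x + 25| ≤ 4·6 + 25 = 49.
Hence |(4x^2 + 5x - 8) − 117| ≤ 49|x − 5| < ε provided |x − 5| < ε/49.
Take δ = min(1, ε/49). Then 0 < |x − 5| < δ gives both |x − 5| < 1 and |x − 5| < ε/49, so |(4x^2 + 5x - 8) − 117| < ε.

δ = min(1, ε/49)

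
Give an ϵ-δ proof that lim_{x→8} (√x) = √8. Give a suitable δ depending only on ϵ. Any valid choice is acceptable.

δ = min(8, √8·ϵ)

Fix ϵ > 0. We want δ > 0 such that 0 < |x − 8| < δ implies |√x − √8| < ϵ.
Rationalise: √x − √8 = (x − 8)/(√x + √8), so |√x − √8| = |x − 8|/(√x + √8).
Restrict δ ≤ 8 so that |x − 8| < 8 forces x > 0, and then √x + √8 > √8.
Hence |√x − √8| < |x − 8|/√8, which is < ϵ once |x − 8| < √8·ϵ.
Take δ = min(8, √8·ϵ). If 0 < |x − 8| < δ then x > 0 and |√x − √8| < |x − 8|/√8 < ϵ.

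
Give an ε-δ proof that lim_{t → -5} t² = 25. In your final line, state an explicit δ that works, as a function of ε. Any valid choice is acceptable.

Let ε > 0 be given. We seek δ > 0 with 0 < |t + 5| < δ ⇒ |t² − 25| < ε.
Factor: t² − 25 = (t + 5)(t - 5), so |t² − 25| = |t + 5|·|t - 5|.
Impose δ ≤ 1 so that |t| < 6; then |t - 5| ≤ 11.
Hence |t² − 25| ≤ 11|t + 5|, which is < ε once |t + 5| < ε/11.
Take δ = min(1, ε/11). If 0 < |t + 5| < δ then both bounds hold and |t² − 25| ≤ 11|t + 5| < 11·(ε/11) = ε.

δ = min(1, ε/11)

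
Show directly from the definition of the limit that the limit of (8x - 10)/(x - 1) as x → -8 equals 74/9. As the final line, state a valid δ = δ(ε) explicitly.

δ = min(9/2, (81/4)ε)

Suppose ε > 0. We want δ > 0 with 0 < |x + 8| < δ ⇒ |(8x - 10)/(x - 1) − (74/9)| < ε.
Combining over a common denominator, (8x - 10)/(x - 1) − (74/9) = [(8x - 10)·(-9) − (-74)·(x - 1)] / [(-9)·(x - 1)] = 2(x + 8) / ((-9)(x - 1)).
So |(8x - 10)/(x - 1) − (74/9)| = 2|x + 8| / (9·|x − 1|).
Require δ ≤ 9/2, so |x − 1| ≥ |-9| − |x + 8| > 9 − 9/2 = 9/2.
Hence |(8x - 10)/(x - 1) − (74/9)| < 2|x + 8|/(9·(9/2)) = (4/81)|x + 8|, which is < ε once |x + 8| < (81/4)ε.
Take δ = min(9/2, (81/4)ε). Then 0 < |x + 8| < δ forces both bounds, so |(8x - 10)/(x - 1) − (74/9)| < ε.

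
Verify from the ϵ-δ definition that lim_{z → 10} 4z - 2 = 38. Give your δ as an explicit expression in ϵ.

Let ϵ > 0 be given. We need δ > 0 so that 0 < |z − 10| < δ implies |(4z - 2) − 38| < ϵ.
Since (4z - 2) − 38 = 4(z − 10), we have |(4z - 2) − 38| = 4|z − 10|.
So 4|z − 10| < ϵ exactly when |z − 10| < ϵ/4.
Take δ = ϵ/4. If 0 < |z − 10| < δ then |(4z - 2) − 38| = 4|z − 10| < 4·(ϵ/4) = ϵ.

δ = ϵ/4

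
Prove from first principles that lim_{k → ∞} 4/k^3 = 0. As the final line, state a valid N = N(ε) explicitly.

Let ε > 0. For k ≥ 1, |4/k^3 − 0| = 4/k^3.
4/k^3 < ε ⇔ k^3 > 4/ε ⇔ k > (4/ε)^{1/3}.
Take N = (4/ε)^{1/3}. Then k > N implies 4/k^3 < ε.

N = (4/ε)^{1/3}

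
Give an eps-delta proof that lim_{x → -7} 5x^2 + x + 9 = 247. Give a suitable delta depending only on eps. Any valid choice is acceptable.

delta = min(1, eps/74)

Suppose eps > 0. We want delta > 0 such that 0 < |x + 7| < delta implies |(5x^2 + x + 9) − 247| < eps.
(5x^2 + x + 9) − 247 = 5x^2 + x - 238 = (x + 7)(5x - 34).
So |(5x^2 + x + 9) − 247| = |x + 7|·|5x - 34|.
Require delta ≤ 1. Then |x + 7| < 1 gives |x| < 8, and by the triangle inequality |5x - 34| ≤ 5·8 + 34 = 74.
Hence |(5x^2 + x + 9) − 247| ≤ 74|x + 7| < eps provided |x + 7| < eps/74.
Choosing delta = min(1, eps/74) ensures both conditions, hence |(5x^2 + x + 9) − 247| < eps.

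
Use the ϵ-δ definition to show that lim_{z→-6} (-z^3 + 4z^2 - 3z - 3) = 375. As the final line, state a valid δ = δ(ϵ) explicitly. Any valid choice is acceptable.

Let ϵ > 0. We want δ > 0 such that 0 < |z + 6| < δ implies |(-z^3 + 4z^2 - 3z - 3) − 375| < ϵ.
(-z^3 + 4z^2 - 3z - 3) − 375 = -z^3 + 4z^2 - 3z - 378 = (z + 6)(-z^2 + 10z - 63).
So |(-z^3 + 4z^2 - 3z - 3) − 375| = |z + 6|·|-z^2 + 10z - 63|.
Assume first that |z + 6| < 2, so |z| < 8. Then |-z^2 + 10z - 63| ≤ 8^2 + 10·8 + 63 = 207.
Hence |(-z^3 + 4z^2 - 3z - 3) − 375| ≤ 207|z + 6| < ϵ provided |z + 6| < ϵ/207.
Take δ = min(2, ϵ/207). Then 0 < |z + 6| < δ gives both |z + 6| < 2 and |z + 6| < ϵ/207, so |(-z^3 + 4z^2 - 3z - 3) − 375| < ϵ.

δ = min(2, ϵ/207)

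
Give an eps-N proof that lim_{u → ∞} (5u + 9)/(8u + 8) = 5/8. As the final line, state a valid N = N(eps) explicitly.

Suppose eps > 0. We seek N > 0 such that u > N implies |(5u + 9)/(8u + 8) − (5/8)| < eps.
(5u + 9)/(8u + 8) − (5/8) = (8(5u + 9) − 5(8u + 8)) / (8(8u + 8)) = 32/(8(8u + 8)).
For u > 0 we have 8u + 8 > 8u, so |(5u + 9)/(8u + 8) − (5/8)| = 32/(8(8u + 8)) < 32/(8·8u) = (1/2)/u.
Thus |(5u + 9)/(8u + 8) − (5/8)| < eps whenever u > (1/2)/eps.
Take N = (1/2)/eps. If u > N then |(5u + 9)/(8u + 8) − (5/8)| < (1/2)/u < eps.

N = (1/2)/eps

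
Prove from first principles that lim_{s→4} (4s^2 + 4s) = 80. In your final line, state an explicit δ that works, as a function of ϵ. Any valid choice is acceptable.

δ = min(1, ϵ/40)

Let ϵ > 0 be given. We want δ > 0 such that 0 < |s − 4| < δ implies |(4s^2 + 4s) − 80| < ϵ.
(4s^2 + 4s) − 80 = 4s^2 + 4s - 80 = (s − 4)(4s + 20).
So |(4s^2 + 4s) − 80| = |s − 4|·|4s + 20|.
Require δ ≤ 1. Then |s − 4| < 1 gives |s| < 5, and by the triangle inequality |4s + 20| ≤ 4·5 + 20 = 40.
Hence |(4s^2 + 4s) − 80| ≤ 40|s − 4| < ϵ provided |s − 4| < ϵ/40.
Choosing δ = min(1, ϵ/40) ensures both conditions, hence |(4s^2 + 4s) − 80| < ϵ.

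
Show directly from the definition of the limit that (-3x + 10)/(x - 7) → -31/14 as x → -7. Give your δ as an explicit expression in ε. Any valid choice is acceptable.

δ = min(7, (98/11)ε)

Fix ε > 0. We want δ > 0 with 0 < |x + 7| < δ ⇒ |(-3x + 10)/(x - 7) + 31/14| < ε.
Combining over a common denominator, (-3x + 10)/(x - 7) + 31/14 = [(-3x + 10)·(-14) − 31·(x - 7)] / [(-14)·(x - 7)] = 11(x + 7) / ((-14)(x - 7)).
So |(-3x + 10)/(x - 7) + 31/14| = 11|x + 7| / (14·|x − 7|).
Restrict δ ≤ 7. Then |x + 7| < 7 gives |x − 7| = |(x + 7) + (-14)| ≥ 14 − 7 = 7.
Hence |(-3x + 10)/(x - 7) + 31/14| < 11|x + 7|/(14·7) = (11/98)|x + 7|, which is < ε once |x + 7| < (98/11)ε.
Take δ = min(7, (98/11)ε). Then 0 < |x + 7| < δ forces both bounds, so |(-3x + 10)/(x - 7) + 31/14| < ε.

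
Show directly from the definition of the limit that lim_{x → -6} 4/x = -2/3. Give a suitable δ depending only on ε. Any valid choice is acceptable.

δ = min(3, (9/2)ε)

Let ε > 0. We seek δ > 0 such that 0 < |x + 6| < δ implies |4/x + 2/3| < ε.
|4/x + 2/3| = 4·|-6 − x|/(6·|x|) = 4|x + 6|/(6|x|).
Require δ ≤ 3 so that |x| > 6 − 3 = 3, hence 6|x| > 18.
Then |4/x + 2/3| < 4|x + 6|/18, which is < ε when |x + 6| < (9/2)ε.
Take δ = min(3, (9/2)ε). Then 0 < |x + 6| < δ gives both |x + 6| < 3 and |x + 6| < (9/2)ε, so |4/x + 2/3| < ε.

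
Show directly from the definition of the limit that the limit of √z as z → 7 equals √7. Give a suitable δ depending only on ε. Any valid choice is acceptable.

Let ε > 0 be given. We want δ > 0 such that 0 < |z − 7| < δ implies |√z − √7| < ε.
Multiplying by the conjugate, |√z − √7| = |z − 7|/(√z + √7).
Restrict δ ≤ 7 so that |z − 7| < 7 forces z > 0, and then √z + √7 > √7.
Hence |√z − √7| < |z − 7|/√7, which is < ε once |z − 7| < √7·ε.
Take δ = min(7, √7·ε). If 0 < |z − 7| < δ then z > 0 and |√z − √7| < |z − 7|/√7 < ε.

δ = min(7, √7·ε)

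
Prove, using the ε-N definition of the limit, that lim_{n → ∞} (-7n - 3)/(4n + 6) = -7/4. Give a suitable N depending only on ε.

Suppose ε > 0. For n ≥ 1, |(-7n - 3)/(4n + 6) + 7/4| = |30|/(4(4n + 6)) = 30/(4(4n + 6)).
Since 4n + 6 ≥ 4n for n ≥ 1, this is ≤ 30/(4·4n) = (15/8)/n.
So |(-7n - 3)/(4n + 6) + 7/4| < ε whenever n > (15/8)/ε.
Take N = (15/8)/ε. If n > N then |(-7n - 3)/(4n + 6) + 7/4| ≤ (15/8)/n < ε.

N = (15/8)/ε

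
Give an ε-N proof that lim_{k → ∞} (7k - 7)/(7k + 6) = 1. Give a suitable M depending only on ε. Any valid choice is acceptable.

Let ε > 0. For k ≥ 1, |(7k - 7)/(7k + 6) − 1| = |-91|/(7(7k + 6)) = 91/(7(7k + 6)).
Since 7k + 6 ≥ 7k for k ≥ 1, this is ≤ 91/(7·7k) = (13/7)/k.
So |(7k - 7)/(7k + 6) − 1| < ε whenever k > (13/7)/ε.
Take M = (13/7)/ε. If k > M then |(7k - 7)/(7k + 6) − 1| ≤ (13/7)/k < ε.

M = (13/7)/ε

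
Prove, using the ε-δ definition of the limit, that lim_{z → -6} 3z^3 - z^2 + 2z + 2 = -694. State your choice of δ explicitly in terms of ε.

Let ε > 0 be given. We want δ > 0 such that 0 < |z + 6| < δ implies |(3z^3 - z^2 + 2z + 2) + 694| < ε.
(3z^3 - z^2 + 2z + 2) + 694 = 3z^3 - z^2 + 2z + 696 = (z + 6)(3z^2 - 19z + 116).
So |(3z^3 - z^2 + 2z + 2) + 694| = |z + 6|·|3z^2 - 19z + 116|.
Assume first that |z + 6| < 1, so |z| < 7. Then |3z^2 - 19z + 116| ≤ 3·7^2 + 19·7 + 116 = 396.
Hence |(3z^3 - z^2 + 2z + 2) + 694| ≤ 396|z + 6| < ε provided |z + 6| < ε/396.
Choosing δ = min(1, ε/396) ensures both conditions, hence |(3z^3 - z^2 + 2z + 2) + 694| < ε.

δ = min(1, ε/396)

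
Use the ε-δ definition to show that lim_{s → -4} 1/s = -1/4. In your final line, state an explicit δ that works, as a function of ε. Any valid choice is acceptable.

δ = min(2, 8ε)

Fix ε > 0. We seek δ > 0 such that 0 < |s + 4| < δ implies |1/s + 1/4| < ε.
|1/s + 1/4| = |-4 − s|/(4·|s|) = |s + 4|/(4|s|).
Restrict δ ≤ 2. Then |s + 4| < 2 gives |s| > 2, so 4|s| > 8.
Then |1/s + 1/4| < |s + 4|/8, which is < ε when |s + 4| < 8ε.
Take δ = min(2, 8ε). Then 0 < |s + 4| < δ gives both |s + 4| < 2 and |s + 4| < 8ε, so |1/s + 1/4| < ε.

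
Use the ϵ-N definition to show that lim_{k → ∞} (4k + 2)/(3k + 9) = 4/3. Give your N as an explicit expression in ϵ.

Let ϵ > 0 be given. For k ≥ 1, |(4k + 2)/(3k + 9) − (4/3)| = |-30|/(3(3k + 9)) = 30/(3(3k + 9)).
Since 3k + 9 ≥ 3k for k ≥ 1, this is ≤ 30/(3·3k) = (10/3)/k.
So |(4k + 2)/(3k + 9) − (4/3)| < ϵ whenever k > (10/3)/ϵ.
Take N = (10/3)/ϵ. If k > N then |(4k + 2)/(3k + 9) − (4/3)| ≤ (10/3)/k < ϵ.

N = (10/3)/ϵ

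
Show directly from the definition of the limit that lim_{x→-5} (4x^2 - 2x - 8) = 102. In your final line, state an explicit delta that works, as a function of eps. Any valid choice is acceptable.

Let eps > 0 be given. We want delta > 0 such that 0 < |x + 5| < delta implies |(4x^2 - 2x - 8) − 102| < eps.
(4x^2 - 2x - 8) − 102 = 4x^2 - 2x - 110 = (x + 5)(4x - 22).
So |(4x^2 - 2x - 8) − 102| = |x + 5|·|4x - 22|.
Assume first that |x + 5| < 1, so |x| < 6. Then |4x - 22| ≤ 4·6 + 22 = 46.
Hence |(4x^2 - 2x - 8) − 102| ≤ 46|x + 5| < eps provided |x + 5| < eps/46.
Take delta = min(1, eps/46). Then 0 < |x + 5| < delta gives both |x + 5| < 1 and |x + 5| < eps/46, so |(4x^2 - 2x - 8) − 102| < eps.

delta = min(1, eps/46)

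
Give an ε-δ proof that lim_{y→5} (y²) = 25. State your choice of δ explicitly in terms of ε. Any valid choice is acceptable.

δ = min(1, ε/11)

Suppose ε > 0. We seek δ > 0 with 0 < |y − 5| < δ ⇒ |y² − 25| < ε.
Factor: y² − 25 = (y − 5)(y + 5), so |y² − 25| = |y − 5|·|y + 5|.
Restrict δ ≤ 1. Then |y − 5| < 1 gives |y| < 6, so by the triangle inequality |y + 5| ≤ 6 + 5 = 11.
Hence |y² − 25| ≤ 11|y − 5|, which is < ε once |y − 5| < ε/11.
Take δ = min(1, ε/11). If 0 < |y − 5| < δ then both bounds hold and |y² − 25| ≤ 11|y − 5| < 11·(ε/11) = ε.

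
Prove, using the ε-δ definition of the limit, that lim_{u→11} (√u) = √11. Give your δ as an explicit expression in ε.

Suppose ε > 0. We want δ > 0 such that 0 < |u − 11| < δ implies |√u − √11| < ε.
Multiplying by the conjugate, |√u − √11| = |u − 11|/(√u + √11).
Restrict δ ≤ 11 so that |u − 11| < 11 forces u > 0, and then √u + √11 > √11.
Hence |√u − √11| < |u − 11|/√11, which is < ε once |u − 11| < √11·ε.
Take δ = min(11, √11·ε). If 0 < |u − 11| < δ then u > 0 and |√u − √11| < |u − 11|/√11 < ε.

δ = min(11, √11·ε)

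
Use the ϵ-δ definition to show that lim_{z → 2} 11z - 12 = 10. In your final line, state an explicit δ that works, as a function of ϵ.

δ = ϵ/11

Fix ϵ > 0. We need δ > 0 so that 0 < |z − 2| < δ implies |(11z - 12) − 10| < ϵ.
Since (11z - 12) − 10 = 11(z − 2), we have |(11z - 12) − 10| = 11|z − 2|.
So 11|z − 2| < ϵ exactly when |z − 2| < ϵ/11.
Take δ = ϵ/11. If 0 < |z − 2| < δ then |(11z - 12) − 10| = 11|z − 2| < 11·(ϵ/11) = ϵ.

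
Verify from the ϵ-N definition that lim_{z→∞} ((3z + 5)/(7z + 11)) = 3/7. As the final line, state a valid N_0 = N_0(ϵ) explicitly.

N_0 = (2/49)/ϵ

Let ϵ > 0. We seek N_0 > 0 such that z > N_0 implies |(3z + 5)/(7z + 11) − (3/7)| < ϵ.
(3z + 5)/(7z + 11) − (3/7) = (7(3z + 5) − 3(7z + 11)) / (7(7z + 11)) = 2/(7(7z + 11)).
For z > 0 we have 7z + 11 > 7z, so |(3z + 5)/(7z + 11) − (3/7)| = 2/(7(7z + 11)) < 2/(7·7z) = (2/49)/z.
Thus |(3z + 5)/(7z + 11) − (3/7)| < ϵ whenever z > (2/49)/ϵ.
Take N_0 = (2/49)/ϵ. If z > N_0 then |(3z + 5)/(7z + 11) − (3/7)| < (2/49)/z < ϵ.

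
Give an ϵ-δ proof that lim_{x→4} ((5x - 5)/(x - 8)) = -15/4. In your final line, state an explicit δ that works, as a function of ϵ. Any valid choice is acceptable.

δ = min(2, (8/35)ϵ)

Let ϵ > 0 be given. We want δ > 0 with 0 < |x − 4| < δ ⇒ |(5x - 5)/(x - 8) + 15/4| < ϵ.
Combining over a common denominator, (5x - 5)/(x - 8) + 15/4 = [(5x - 5)·(-4) − 15·(x - 8)] / [(-4)·(x - 8)] = -35(x − 4) / ((-4)(x - 8)).
So |(5x - 5)/(x - 8) + 15/4| = 35|x − 4| / (4·|x − 8|).
Restrict δ ≤ 2. Then |x − 4| < 2 gives |x − 8| = |(x − 4) + (-4)| ≥ 4 − 2 = 2.
Hence |(5x - 5)/(x - 8) + 15/4| < 35|x − 4|/(4·2) = (35/8)|x − 4|, which is < ϵ once |x − 4| < (8/35)ϵ.
Take δ = min(2, (8/35)ϵ). Then 0 < |x − 4| < δ forces both bounds, so |(5x - 5)/(x - 8) + 15/4| < ϵ.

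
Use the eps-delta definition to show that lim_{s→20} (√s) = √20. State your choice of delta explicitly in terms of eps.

Suppose eps > 0. We want delta > 0 such that 0 < |s − 20| < delta implies |√s − √20| < eps.
Multiplying by the conjugate, |√s − √20| = |s − 20|/(√s + √20).
Restrict delta ≤ 20 so that |s − 20| < 20 forces s > 0, and then √s + √20 > √20.
Hence |√s − √20| < |s − 20|/√20, which is < eps once |s − 20| < √20·eps.
Take delta = min(20, √20·eps). If 0 < |s − 20| < delta then s > 0 and |√s − √20| < |s − 20|/√20 < eps.

delta = min(20, √20·eps)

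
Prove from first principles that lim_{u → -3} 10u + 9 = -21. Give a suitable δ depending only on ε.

Let ε > 0 be given. We need δ > 0 so that 0 < |u + 3| < δ implies |(10u + 9) + 21| < ε.
|(10u + 9) + 21| = |10u + 30| = 10|u + 3|.
So 10|u + 3| < ε exactly when |u + 3| < ε/10.
Choosing δ = ε/10 gives |(10u + 9) + 21| = 10|u + 3| < ε whenever |u + 3| < δ.

δ = ε/10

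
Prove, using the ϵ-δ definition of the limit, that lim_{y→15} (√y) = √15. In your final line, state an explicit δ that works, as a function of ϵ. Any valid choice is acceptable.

Let ϵ > 0. We want δ > 0 such that 0 < |y − 15| < δ implies |√y − √15| < ϵ.
Rationalise: √y − √15 = (y − 15)/(√y + √15), so |√y − √15| = |y − 15|/(√y + √15).
Restrict δ ≤ 15 so that |y − 15| < 15 forces y > 0, and then √y + √15 > √15.
Hence |√y − √15| < |y − 15|/√15, which is < ϵ once |y − 15| < √15·ϵ.
Take δ = min(15, √15·ϵ). If 0 < |y − 15| < δ then y > 0 and |√y − √15| < |y − 15|/√15 < ϵ.

δ = min(15, √15·ϵ)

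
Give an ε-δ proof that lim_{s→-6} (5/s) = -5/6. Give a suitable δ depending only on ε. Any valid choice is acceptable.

δ = min(3, (18/5)ε)

Fix ε > 0. We seek δ > 0 such that 0 < |s + 6| < δ implies |5/s + 5/6| < ε.
|5/s + 5/6| = 5·|-6 − s|/(6·|s|) = 5|s + 6|/(6|s|).
Require δ ≤ 3 so that |s| > 6 − 3 = 3, hence 6|s| > 18.
Then |5/s + 5/6| < 5|s + 6|/18, which is < ε when |s + 6| < (18/5)ε.
Take δ = min(3, (18/5)ε). Then 0 < |s + 6| < δ gives both |s + 6| < 3 and |s + 6| < (18/5)ε, so |5/s + 5/6| < ε.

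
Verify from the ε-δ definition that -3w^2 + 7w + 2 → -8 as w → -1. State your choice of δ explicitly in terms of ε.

δ = min(1, ε/16)

Let ε > 0. We want δ > 0 such that 0 < |w + 1| < δ implies |(-3w^2 + 7w + 2) + 8| < ε.
(-3w^2 + 7w + 2) + 8 = -3w^2 + 7w + 10 = (w + 1)(-3w + 10).
So |(-3w^2 + 7w + 2) + 8| = |w + 1|·|-3w + 10|.
Assume first that |w + 1| < 1, so |w| < 2. Then |-3w + 10| ≤ 3·2 + 10 = 16.
Hence |(-3w^2 + 7w + 2) + 8| ≤ 16|w + 1| < ε provided |w + 1| < ε/16.
Take δ = min(1, ε/16). Then 0 < |w + 1| < δ gives both |w + 1| < 1 and |w + 1| < ε/16, so |(-3w^2 + 7w + 2) + 8| < ε.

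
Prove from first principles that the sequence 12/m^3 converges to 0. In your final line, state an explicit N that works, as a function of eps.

Let eps > 0. For m ≥ 1, |12/m^3 − 0| = 12/m^3.
12/m^3 < eps ⇔ m^3 > 12/eps ⇔ m > (12/eps)^{1/3}.
Take N = (12/eps)^{1/3}. Then m > N implies 12/m^3 < eps.

N = (12/eps)^{1/3}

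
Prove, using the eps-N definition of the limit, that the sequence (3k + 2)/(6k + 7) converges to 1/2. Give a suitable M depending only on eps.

M = (1/4)/eps

Fix eps > 0. For k ≥ 1, |(3k + 2)/(6k + 7) − (1/2)| = |-9|/(6(6k + 7)) = 9/(6(6k + 7)).
Since 6k + 7 ≥ 6k for k ≥ 1, this is ≤ 9/(6·6k) = (1/4)/k.
So |(3k + 2)/(6k + 7) − (1/2)| < eps whenever k > (1/4)/eps.
Take M = (1/4)/eps. If k > M then |(3k + 2)/(6k + 7) − (1/2)| ≤ (1/4)/k < eps.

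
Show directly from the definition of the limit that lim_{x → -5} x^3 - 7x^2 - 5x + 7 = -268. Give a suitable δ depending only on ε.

Let ε > 0 be given. We want δ > 0 such that 0 < |x + 5| < δ implies |(x^3 - 7x^2 - 5x + 7) + 268| < ε.
(x^3 - 7x^2 - 5x + 7) + 268 = x^3 - 7x^2 - 5x + 275 = (x + 5)(x^2 - 12x + 55).
So |(x^3 - 7x^2 - 5x + 7) + 268| = |x + 5|·|x^2 - 12x + 55|.
Assume first that |x + 5| < 1, so |x| < 6. Then |x^2 - 12x + 55| ≤ 6^2 + 12·6 + 55 = 163.
Hence |(x^3 - 7x^2 - 5x + 7) + 268| ≤ 163|x + 5| < ε provided |x + 5| < ε/163.
Choosing δ = min(1, ε/163) ensures both conditions, hence |(x^3 - 7x^2 - 5x + 7) + 268| < ε.

δ = min(1, ε/163)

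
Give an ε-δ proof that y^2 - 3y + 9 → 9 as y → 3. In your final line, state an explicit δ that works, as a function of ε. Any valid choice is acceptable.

Let ε > 0. We want δ > 0 such that 0 < |y − 3| < δ implies |(y^2 - 3y + 9) − 9| < ε.
(y^2 - 3y + 9) − 9 = y^2 - 3y = (y − 3)(y).
So |(y^2 - 3y + 9) − 9| = |y − 3|·|y|.
Assume first that |y − 3| < 2, so |y| < 5. Then |y| ≤ 5 = 5.
Hence |(y^2 - 3y + 9) − 9| ≤ 5|y − 3| < ε provided |y − 3| < ε/5.
Take δ = min(2, ε/5). Then 0 < |y − 3| < δ gives both |y − 3| < 2 and |y − 3| < ε/5, so |(y^2 - 3y + 9) − 9| < ε.

δ = min(2, ε/5)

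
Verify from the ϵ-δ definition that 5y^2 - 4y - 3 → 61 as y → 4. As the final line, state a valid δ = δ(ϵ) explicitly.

δ = min(1, ϵ/41)

Fix ϵ > 0. We want δ > 0 such that 0 < |y − 4| < δ implies |(5y^2 - 4y - 3) − 61| < ϵ.
(5y^2 - 4y - 3) − 61 = 5y^2 - 4y - 64 = (y − 4)(5y + 16).
So |(5y^2 - 4y - 3) − 61| = |y − 4|·|5y + 16|.
Require δ ≤ 1. Then |y − 4| < 1 gives |y| < 5, and by the triangle inequality |5y + 16| ≤ 5·5 + 16 = 41.
Hence |(5y^2 - 4y - 3) − 61| ≤ 41|y − 4| < ϵ provided |y − 4| < ϵ/41.
Take δ = min(1, ϵ/41). Then 0 < |y − 4| < δ gives both |y − 4| < 1 and |y − 4| < ϵ/41, so |(5y^2 - 4y - 3) − 61| < ϵ.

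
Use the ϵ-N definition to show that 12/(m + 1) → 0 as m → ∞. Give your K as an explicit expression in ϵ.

K = 12/ϵ

Suppose ϵ > 0. For m ≥ 1, |12/(m + 1) − 0| = 12/(m + 1) ≤ 12/m.
We need 12/m < ϵ, i.e. m > 12/ϵ.
Take K = 12/ϵ. If m > K then |12/(m + 1)| ≤ 12/m < ϵ.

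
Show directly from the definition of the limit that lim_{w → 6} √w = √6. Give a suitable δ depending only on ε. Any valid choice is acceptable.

δ = min(6, √6·ε)

Fix ε > 0. We want δ > 0 such that 0 < |w − 6| < δ implies |√w − √6| < ε.
Multiplying by the conjugate, |√w − √6| = |w − 6|/(√w + √6).
Restrict δ ≤ 6 so that |w − 6| < 6 forces w > 0, and then √w + √6 > √6.
Hence |√w − √6| < |w − 6|/√6, which is < ε once |w − 6| < √6·ε.
Take δ = min(6, √6·ε). If 0 < |w − 6| < δ then w > 0 and |√w − √6| < |w − 6|/√6 < ε.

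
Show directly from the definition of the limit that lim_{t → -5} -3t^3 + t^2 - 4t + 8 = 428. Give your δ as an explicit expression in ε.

δ = min(1, ε/288)

Fix ε > 0. We want δ > 0 such that 0 < |t + 5| < δ implies |(-3t^3 + t^2 - 4t + 8) − 428| < ε.
(-3t^3 + t^2 - 4t + 8) − 428 = -3t^3 + t^2 - 4t - 420 = (t + 5)(-3t^2 + 16t - 84).
So |(-3t^3 + t^2 - 4t + 8) − 428| = |t + 5|·|-3t^2 + 16t - 84|.
Require δ ≤ 1. Then |t + 5| < 1 gives |t| < 6, and by the triangle inequality |-3t^2 + 16t - 84| ≤ 3·6^2 + 16·6 + 84 = 288.
Hence |(-3t^3 + t^2 - 4t + 8) − 428| ≤ 288|t + 5| < ε provided |t + 5| < ε/288.
Take δ = min(1, ε/288). Then 0 < |t + 5| < δ gives both |t + 5| < 1 and |t + 5| < ε/288, so |(-3t^3 + t^2 - 4t + 8) − 428| < ε.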